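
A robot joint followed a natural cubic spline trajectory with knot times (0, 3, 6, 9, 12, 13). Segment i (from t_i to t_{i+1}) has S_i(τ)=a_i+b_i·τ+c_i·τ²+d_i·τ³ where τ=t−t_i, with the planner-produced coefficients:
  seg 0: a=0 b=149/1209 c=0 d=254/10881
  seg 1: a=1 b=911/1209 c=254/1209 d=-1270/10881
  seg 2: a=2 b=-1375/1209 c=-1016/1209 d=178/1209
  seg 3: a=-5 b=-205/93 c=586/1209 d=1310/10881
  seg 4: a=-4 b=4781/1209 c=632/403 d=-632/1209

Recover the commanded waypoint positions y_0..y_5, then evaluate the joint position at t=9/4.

y_0 = S_0(0) = a_0 = 0
y_1 = S_1(0) = a_1 = 1
y_2 = S_2(0) = a_2 = 2
y_3 = S_3(0) = a_3 = -5
y_4 = S_4(0) = a_4 = -4
y_5 = S_4(1) = 1
t_q=9/4 is in segment 0 (τ=9/4); S_0(τ)=7005/12896

y_0=0 y_1=1 y_2=2 y_3=-5 y_4=-4 y_5=1
S(9/4) = 7005/12896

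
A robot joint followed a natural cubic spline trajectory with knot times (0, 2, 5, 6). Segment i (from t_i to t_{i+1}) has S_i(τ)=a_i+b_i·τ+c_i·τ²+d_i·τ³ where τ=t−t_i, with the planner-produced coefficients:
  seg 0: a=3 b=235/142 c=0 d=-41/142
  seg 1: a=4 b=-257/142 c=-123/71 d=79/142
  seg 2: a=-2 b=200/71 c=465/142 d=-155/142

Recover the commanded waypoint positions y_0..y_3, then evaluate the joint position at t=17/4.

y_0=3 y_1=4 y_2=-2 y_3=3
S(17/4) = -22769/9088

y_0 = S_0(0) = a_0 = 3
y_1 = S_1(0) = a_1 = 4
y_2 = S_2(0) = a_2 = -2
y_3 = S_2(1) = 3
t_q=17/4 is in segment 1 (τ=9/4); S_1(τ)=-22769/9088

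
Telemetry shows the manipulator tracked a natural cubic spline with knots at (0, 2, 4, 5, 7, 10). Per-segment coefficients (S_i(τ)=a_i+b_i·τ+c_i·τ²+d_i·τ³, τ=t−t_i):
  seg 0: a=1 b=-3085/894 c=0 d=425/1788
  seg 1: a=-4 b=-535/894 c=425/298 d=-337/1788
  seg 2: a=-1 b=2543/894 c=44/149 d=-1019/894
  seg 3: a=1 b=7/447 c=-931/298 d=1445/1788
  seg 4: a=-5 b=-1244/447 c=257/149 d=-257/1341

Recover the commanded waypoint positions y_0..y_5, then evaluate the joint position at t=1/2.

y_0 = S_0(0) = a_0 = 1
y_1 = S_1(0) = a_1 = -4
y_2 = S_2(0) = a_2 = -1
y_3 = S_3(0) = a_3 = 1
y_4 = S_4(0) = a_4 = -5
y_5 = S_4(3) = -3
t_q=1/2 is in segment 0 (τ=1/2); S_0(τ)=-3317/4768

y_0=1 y_1=-4 y_2=-1 y_3=1 y_4=-5 y_5=-3
S(1/2) = -3317/4768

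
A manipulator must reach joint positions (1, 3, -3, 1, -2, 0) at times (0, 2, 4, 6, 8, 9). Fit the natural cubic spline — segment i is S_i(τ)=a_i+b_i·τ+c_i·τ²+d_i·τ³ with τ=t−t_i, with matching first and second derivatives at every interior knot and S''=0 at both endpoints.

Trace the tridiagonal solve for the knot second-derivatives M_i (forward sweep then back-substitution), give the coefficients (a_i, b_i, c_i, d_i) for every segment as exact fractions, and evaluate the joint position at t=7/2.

  seg 0: a=1 b=386/153 c=0 d=-233/612
  seg 1: a=3 b=-313/153 c=-233/102 d=553/612
  seg 2: a=-3 b=-52/153 c=160/51 d=-301/306
  seg 3: a=1 b=62/153 c=-47/17 d=1109/1224
  seg 4: a=-2 b=67/306 c=545/204 d=-545/612
S(7/2) = -3523/1632

Δ: Δ0=1, Δ1=-3, Δ2=2, Δ3=-3/2, Δ4=2
row 1: diag=8, rhs=-24; c'=1/4, d'=-3
row 2: denom=8−2·1/4=15/2; d'=(30−2·-3)/(15/2)=24/5
row 3: denom=8−2·4/15=112/15; d'=(-21−2·24/5)/(112/15)=-459/112
row 4: denom=6−2·15/56=153/28; d'=(21−2·-459/112)/(153/28)=545/102
back: M4=545/102
back: M3=-459/112−15/56·545/102=-94/17
back: M2=24/5−4/15·-94/17=320/51
back: M1=-3−1/4·320/51=-233/51
M: M0=0, M1=-233/51, M2=320/51, M3=-94/17, M4=545/102, M5=0
seg 0: a=1, c=M0/2=0, d=(M1−M0)/(6·2)=-233/612, b=Δ0−h0·(2M0+M1)/6=386/153
seg 1: a=3, c=M1/2=-233/102, d=(M2−M1)/(6·2)=553/612, b=Δ1−h1·(2M1+M2)/6=-313/153
seg 2: a=-3, c=M2/2=160/51, d=(M3−M2)/(6·2)=-301/306, b=Δ2−h2·(2M2+M3)/6=-52/153
seg 3: a=1, c=M3/2=-47/17, d=(M4−M3)/(6·2)=1109/1224, b=Δ3−h3·(2M3+M4)/6=62/153
seg 4: a=-2, c=M4/2=545/204, d=(M5−M4)/(6·1)=-545/612, b=Δ4−h4·(2M4+M5)/6=67/306
t_q=7/2 → seg 1, τ=3/2; S=3+-313/153·τ+-233/102·τ²+553/612·τ³=-3523/1632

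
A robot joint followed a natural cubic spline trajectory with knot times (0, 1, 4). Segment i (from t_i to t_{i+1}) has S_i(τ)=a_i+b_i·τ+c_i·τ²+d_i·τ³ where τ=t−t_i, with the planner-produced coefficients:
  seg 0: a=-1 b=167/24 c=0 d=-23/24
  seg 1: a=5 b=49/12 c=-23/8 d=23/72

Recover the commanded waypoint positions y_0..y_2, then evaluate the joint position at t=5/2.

y_0 = S_0(0) = a_0 = -1
y_1 = S_1(0) = a_1 = 5
y_2 = S_1(3) = 0
t_q=5/2 is in segment 1 (τ=3/2); S_1(τ)=367/64

y_0=-1 y_1=5 y_2=0
S(5/2) = 367/64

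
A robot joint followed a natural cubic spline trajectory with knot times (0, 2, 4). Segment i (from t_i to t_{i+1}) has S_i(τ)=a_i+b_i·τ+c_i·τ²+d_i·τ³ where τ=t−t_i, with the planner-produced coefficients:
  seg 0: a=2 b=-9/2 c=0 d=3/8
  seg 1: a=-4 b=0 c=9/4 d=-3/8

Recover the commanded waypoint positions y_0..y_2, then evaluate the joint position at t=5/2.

y_0 = S_0(0) = a_0 = 2
y_1 = S_1(0) = a_1 = -4
y_2 = S_1(2) = 2
t_q=5/2 is in segment 1 (τ=1/2); S_1(τ)=-223/64

y_0=2 y_1=-4 y_2=2
S(5/2) = -223/64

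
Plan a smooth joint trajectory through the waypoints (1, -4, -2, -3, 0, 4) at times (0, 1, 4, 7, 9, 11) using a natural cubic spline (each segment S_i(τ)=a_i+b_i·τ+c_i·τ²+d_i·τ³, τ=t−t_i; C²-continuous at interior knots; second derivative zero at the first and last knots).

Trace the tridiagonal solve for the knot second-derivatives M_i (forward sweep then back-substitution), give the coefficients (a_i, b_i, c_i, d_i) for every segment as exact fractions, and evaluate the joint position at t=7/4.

  seg 0: a=1 b=-35291/6036 c=0 d=5111/6036
  seg 1: a=-4 b=-9979/3018 c=5111/2012 d=-7339/18108
  seg 2: a=-2 b=5989/6036 c=-557/503 d=1339/6036
  seg 3: a=-3 b=1019/3018 c=1789/2012 d=-1859/12072
  seg 4: a=0 b=3088/1509 c=-35/1006 d=35/6036
S(7/4) = -672421/128768

Δ: Δ0=-5, Δ1=2/3, Δ2=-1/3, Δ3=3/2, Δ4=2
row 1: diag=8, rhs=34; c'=3/8, d'=17/4
row 2: denom=12−3·3/8=87/8; d'=(-6−3·17/4)/(87/8)=-50/29
row 3: denom=10−3·8/29=266/29; d'=(11−3·-50/29)/(266/29)=67/38
row 4: denom=8−2·29/133=1006/133; d'=(3−2·67/38)/(1006/133)=-35/503
back: M4=-35/503
back: M3=67/38−29/133·-35/503=1789/1006
back: M2=-50/29−8/29·1789/1006=-1114/503
back: M1=17/4−3/8·-1114/503=5111/1006
M: M0=0, M1=5111/1006, M2=-1114/503, M3=1789/1006, M4=-35/503, M5=0
seg 0: a=1, c=M0/2=0, d=(M1−M0)/(6·1)=5111/6036, b=Δ0−h0·(2M0+M1)/6=-35291/6036
seg 1: a=-4, c=M1/2=5111/2012, d=(M2−M1)/(6·3)=-7339/18108, b=Δ1−h1·(2M1+M2)/6=-9979/3018
seg 2: a=-2, c=M2/2=-557/503, d=(M3−M2)/(6·3)=1339/6036, b=Δ2−h2·(2M2+M3)/6=5989/6036
seg 3: a=-3, c=M3/2=1789/2012, d=(M4−M3)/(6·2)=-1859/12072, b=Δ3−h3·(2M3+M4)/6=1019/3018
seg 4: a=0, c=M4/2=-35/1006, d=(M5−M4)/(6·2)=35/6036, b=Δ4−h4·(2M4+M5)/6=3088/1509
t_q=7/4 → seg 1, τ=3/4; S=-4+-9979/3018·τ+5111/2012·τ²+-7339/18108·τ³=-672421/128768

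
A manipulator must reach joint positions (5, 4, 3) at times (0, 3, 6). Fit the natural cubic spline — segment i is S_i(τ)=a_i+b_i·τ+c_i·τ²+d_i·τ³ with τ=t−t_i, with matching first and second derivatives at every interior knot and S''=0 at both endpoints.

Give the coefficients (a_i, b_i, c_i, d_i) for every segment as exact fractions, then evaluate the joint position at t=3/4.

Δ: Δ0=-1/3, Δ1=-1/3
row 1: diag=12, rhs=0; c'=1/4, d'=0
back: M1=0
M: M0=0, M1=0, M2=0
seg 0: a=5, c=M0/2=0, d=(M1−M0)/(6·3)=0, b=Δ0−h0·(2M0+M1)/6=-1/3
seg 1: a=4, c=M1/2=0, d=(M2−M1)/(6·3)=0, b=Δ1−h1·(2M1+M2)/6=-1/3
t_q=3/4 → seg 0, τ=3/4; S=5+-1/3·τ+0·τ²+0·τ³=19/4

  seg 0: a=5 b=-1/3 c=0 d=0
  seg 1: a=4 b=-1/3 c=0 d=0
S(3/4) = 19/4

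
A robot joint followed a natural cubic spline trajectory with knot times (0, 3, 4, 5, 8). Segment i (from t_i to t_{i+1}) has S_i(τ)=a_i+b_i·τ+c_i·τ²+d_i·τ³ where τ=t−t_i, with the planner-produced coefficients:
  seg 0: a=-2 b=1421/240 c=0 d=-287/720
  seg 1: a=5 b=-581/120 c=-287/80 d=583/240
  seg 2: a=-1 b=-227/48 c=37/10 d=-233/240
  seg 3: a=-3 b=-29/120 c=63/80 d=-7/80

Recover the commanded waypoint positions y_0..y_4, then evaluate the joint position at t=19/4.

y_0=-2 y_1=5 y_2=-1 y_3=-3 y_4=1
S(19/4) = -14721/5120

y_0 = S_0(0) = a_0 = -2
y_1 = S_1(0) = a_1 = 5
y_2 = S_2(0) = a_2 = -1
y_3 = S_3(0) = a_3 = -3
y_4 = S_3(3) = 1
t_q=19/4 is in segment 2 (τ=3/4); S_2(τ)=-14721/5120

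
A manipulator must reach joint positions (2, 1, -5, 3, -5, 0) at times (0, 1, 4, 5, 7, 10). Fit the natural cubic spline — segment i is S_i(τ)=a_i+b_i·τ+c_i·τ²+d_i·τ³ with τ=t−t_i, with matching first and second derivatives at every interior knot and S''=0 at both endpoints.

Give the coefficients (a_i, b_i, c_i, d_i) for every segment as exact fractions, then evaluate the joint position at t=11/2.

Δ: Δ0=-1, Δ1=-2, Δ2=8, Δ3=-4, Δ4=5/3
row 1: diag=8, rhs=-6; c'=3/8, d'=-3/4
row 2: denom=8−3·3/8=55/8; d'=(60−3·-3/4)/(55/8)=498/55
row 3: denom=6−1·8/55=322/55; d'=(-72−1·498/55)/(322/55)=-2229/161
row 4: denom=10−2·55/161=1500/161; d'=(34−2·-2229/161)/(1500/161)=2483/375
back: M4=2483/375
back: M3=-2229/161−55/161·2483/375=-1208/75
back: M2=498/55−8/55·-1208/75=4274/375
back: M1=-3/4−3/8·4274/375=-628/125
M: M0=0, M1=-628/125, M2=4274/375, M3=-1208/75, M4=2483/375, M5=0
seg 0: a=2, c=M0/2=0, d=(M1−M0)/(6·1)=-314/375, b=Δ0−h0·(2M0+M1)/6=-61/375
seg 1: a=1, c=M1/2=-314/125, d=(M2−M1)/(6·3)=3079/3375, b=Δ1−h1·(2M1+M2)/6=-1003/375
seg 2: a=-5, c=M2/2=2137/375, d=(M3−M2)/(6·1)=-573/125, b=Δ2−h2·(2M2+M3)/6=2582/375
seg 3: a=3, c=M3/2=-604/75, d=(M4−M3)/(6·2)=947/500, b=Δ3−h3·(2M3+M4)/6=1699/375
seg 4: a=-5, c=M4/2=2483/750, d=(M5−M4)/(6·3)=-2483/6750, b=Δ4−h4·(2M4+M5)/6=-1858/375
t_q=11/2 → seg 3, τ=1/2; S=3+1699/375·τ+-604/75·τ²+947/500·τ³=2791/800

  seg 0: a=2 b=-61/375 c=0 d=-314/375
  seg 1: a=1 b=-1003/375 c=-314/125 d=3079/3375
  seg 2: a=-5 b=2582/375 c=2137/375 d=-573/125
  seg 3: a=3 b=1699/375 c=-604/75 d=947/500
  seg 4: a=-5 b=-1858/375 c=2483/750 d=-2483/6750
S(11/2) = 2791/800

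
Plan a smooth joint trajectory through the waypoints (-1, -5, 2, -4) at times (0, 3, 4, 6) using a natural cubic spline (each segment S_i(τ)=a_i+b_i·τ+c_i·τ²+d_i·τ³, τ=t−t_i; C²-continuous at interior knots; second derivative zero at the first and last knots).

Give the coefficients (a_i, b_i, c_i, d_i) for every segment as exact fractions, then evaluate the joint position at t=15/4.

Δ: Δ0=-4/3, Δ1=7, Δ2=-3
row 1: diag=8, rhs=50; c'=1/8, d'=25/4
row 2: denom=6−1·1/8=47/8; d'=(-60−1·25/4)/(47/8)=-530/47
back: M2=-530/47
back: M1=25/4−1/8·-530/47=360/47
M: M0=0, M1=360/47, M2=-530/47, M3=0
seg 0: a=-1, c=M0/2=0, d=(M1−M0)/(6·3)=20/47, b=Δ0−h0·(2M0+M1)/6=-728/141
seg 1: a=-5, c=M1/2=180/47, d=(M2−M1)/(6·1)=-445/141, b=Δ1−h1·(2M1+M2)/6=892/141
seg 2: a=2, c=M2/2=-265/47, d=(M3−M2)/(6·2)=265/282, b=Δ2−h2·(2M2+M3)/6=637/141
t_q=15/4 → seg 1, τ=3/4; S=-5+892/141·τ+180/47·τ²+-445/141·τ³=1707/3008

  seg 0: a=-1 b=-728/141 c=0 d=20/47
  seg 1: a=-5 b=892/141 c=180/47 d=-445/141
  seg 2: a=2 b=637/141 c=-265/47 d=265/282
S(15/4) = 1707/3008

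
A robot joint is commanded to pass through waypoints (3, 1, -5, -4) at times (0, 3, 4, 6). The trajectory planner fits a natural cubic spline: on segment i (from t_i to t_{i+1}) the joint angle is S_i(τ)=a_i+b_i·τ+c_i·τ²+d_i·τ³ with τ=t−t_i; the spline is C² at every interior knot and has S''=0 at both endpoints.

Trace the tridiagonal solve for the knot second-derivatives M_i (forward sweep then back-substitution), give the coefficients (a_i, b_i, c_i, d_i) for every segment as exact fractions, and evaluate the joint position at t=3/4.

Δ: Δ0=-2/3, Δ1=-6, Δ2=1/2
row 1: diag=8, rhs=-32; c'=1/8, d'=-4
row 2: denom=6−1·1/8=47/8; d'=(39−1·-4)/(47/8)=344/47
back: M2=344/47
back: M1=-4−1/8·344/47=-231/47
M: M0=0, M1=-231/47, M2=344/47, M3=0
seg 0: a=3, c=M0/2=0, d=(M1−M0)/(6·3)=-77/282, b=Δ0−h0·(2M0+M1)/6=505/282
seg 1: a=1, c=M1/2=-231/94, d=(M2−M1)/(6·1)=575/282, b=Δ1−h1·(2M1+M2)/6=-787/141
seg 2: a=-5, c=M2/2=172/47, d=(M3−M2)/(6·2)=-86/141, b=Δ2−h2·(2M2+M3)/6=-1235/282
t_q=3/4 → seg 0, τ=3/4; S=3+505/282·τ+0·τ²+-77/282·τ³=25435/6016

  seg 0: a=3 b=505/282 c=0 d=-77/282
  seg 1: a=1 b=-787/141 c=-231/94 d=575/282
  seg 2: a=-5 b=-1235/282 c=172/47 d=-86/141
S(3/4) = 25435/6016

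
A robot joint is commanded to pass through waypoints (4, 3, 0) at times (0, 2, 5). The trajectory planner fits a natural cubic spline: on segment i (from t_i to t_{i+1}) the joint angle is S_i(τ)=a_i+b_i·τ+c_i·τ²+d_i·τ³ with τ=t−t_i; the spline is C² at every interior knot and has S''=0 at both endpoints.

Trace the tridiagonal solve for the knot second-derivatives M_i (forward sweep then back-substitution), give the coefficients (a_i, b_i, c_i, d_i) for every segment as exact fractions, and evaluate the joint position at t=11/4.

Δ: Δ0=-1/2, Δ1=-1
row 1: diag=10, rhs=-3; c'=3/10, d'=-3/10
back: M1=-3/10
M: M0=0, M1=-3/10, M2=0
seg 0: a=4, c=M0/2=0, d=(M1−M0)/(6·2)=-1/40, b=Δ0−h0·(2M0+M1)/6=-2/5
seg 1: a=3, c=M1/2=-3/20, d=(M2−M1)/(6·3)=1/60, b=Δ1−h1·(2M1+M2)/6=-7/10
t_q=11/4 → seg 1, τ=3/4; S=3+-7/10·τ+-3/20·τ²+1/60·τ³=3069/1280

  seg 0: a=4 b=-2/5 c=0 d=-1/40
  seg 1: a=3 b=-7/10 c=-3/20 d=1/60
S(11/4) = 3069/1280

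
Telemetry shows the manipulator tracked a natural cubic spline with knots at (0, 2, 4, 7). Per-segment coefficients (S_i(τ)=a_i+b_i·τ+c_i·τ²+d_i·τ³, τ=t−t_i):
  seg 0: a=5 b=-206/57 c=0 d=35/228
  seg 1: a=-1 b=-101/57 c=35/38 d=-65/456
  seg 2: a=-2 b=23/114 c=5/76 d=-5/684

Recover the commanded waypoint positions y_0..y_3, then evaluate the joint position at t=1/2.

y_0 = S_0(0) = a_0 = 5
y_1 = S_1(0) = a_1 = -1
y_2 = S_2(0) = a_2 = -2
y_3 = S_2(3) = -1
t_q=1/2 is in segment 0 (τ=1/2); S_0(τ)=1953/608

y_0=5 y_1=-1 y_2=-2 y_3=-1
S(1/2) = 1953/608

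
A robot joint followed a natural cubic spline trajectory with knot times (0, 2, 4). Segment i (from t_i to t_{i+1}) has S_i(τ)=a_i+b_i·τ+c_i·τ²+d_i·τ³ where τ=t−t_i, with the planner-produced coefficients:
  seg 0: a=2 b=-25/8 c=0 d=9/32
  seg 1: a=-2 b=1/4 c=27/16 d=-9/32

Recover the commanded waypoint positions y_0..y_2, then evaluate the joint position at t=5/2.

y_0 = S_0(0) = a_0 = 2
y_1 = S_1(0) = a_1 = -2
y_2 = S_1(2) = 3
t_q=5/2 is in segment 1 (τ=1/2); S_1(τ)=-381/256

y_0=2 y_1=-2 y_2=3
S(5/2) = -381/256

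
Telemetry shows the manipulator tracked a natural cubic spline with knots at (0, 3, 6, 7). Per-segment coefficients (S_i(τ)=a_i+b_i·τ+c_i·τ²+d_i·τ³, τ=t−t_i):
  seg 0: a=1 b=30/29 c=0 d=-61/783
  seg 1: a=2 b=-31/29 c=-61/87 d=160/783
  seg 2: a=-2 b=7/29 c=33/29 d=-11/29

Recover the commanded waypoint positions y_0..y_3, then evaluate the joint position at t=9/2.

y_0 = S_0(0) = a_0 = 1
y_1 = S_1(0) = a_1 = 2
y_2 = S_2(0) = a_2 = -2
y_3 = S_2(1) = -1
t_q=9/2 is in segment 1 (τ=3/2); S_1(τ)=-57/116

y_0=1 y_1=2 y_2=-2 y_3=-1
S(9/2) = -57/116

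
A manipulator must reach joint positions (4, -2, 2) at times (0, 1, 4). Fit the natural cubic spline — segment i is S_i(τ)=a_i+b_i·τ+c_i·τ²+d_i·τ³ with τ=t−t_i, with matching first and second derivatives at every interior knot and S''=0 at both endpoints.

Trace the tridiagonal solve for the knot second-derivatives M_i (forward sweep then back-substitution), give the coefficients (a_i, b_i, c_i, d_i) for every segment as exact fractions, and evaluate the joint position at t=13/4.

Δ: Δ0=-6, Δ1=4/3
row 1: diag=8, rhs=44; c'=3/8, d'=11/2
back: M1=11/2
M: M0=0, M1=11/2, M2=0
seg 0: a=4, c=M0/2=0, d=(M1−M0)/(6·1)=11/12, b=Δ0−h0·(2M0+M1)/6=-83/12
seg 1: a=-2, c=M1/2=11/4, d=(M2−M1)/(6·3)=-11/36, b=Δ1−h1·(2M1+M2)/6=-25/6
t_q=13/4 → seg 1, τ=9/4; S=-2+-25/6·τ+11/4·τ²+-11/36·τ³=-239/256

  seg 0: a=4 b=-83/12 c=0 d=11/12
  seg 1: a=-2 b=-25/6 c=11/4 d=-11/36
S(13/4) = -239/256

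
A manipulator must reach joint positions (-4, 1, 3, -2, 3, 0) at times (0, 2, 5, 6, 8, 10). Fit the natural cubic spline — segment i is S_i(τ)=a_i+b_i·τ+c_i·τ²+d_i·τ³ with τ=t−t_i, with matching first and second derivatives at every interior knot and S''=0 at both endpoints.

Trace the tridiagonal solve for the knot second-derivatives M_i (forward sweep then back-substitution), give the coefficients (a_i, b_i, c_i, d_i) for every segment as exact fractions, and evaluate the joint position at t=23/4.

Δ: Δ0=5/2, Δ1=2/3, Δ2=-5, Δ3=5/2, Δ4=-3/2
row 1: diag=10, rhs=-11; c'=3/10, d'=-11/10
row 2: denom=8−3·3/10=71/10; d'=(-34−3·-11/10)/(71/10)=-307/71
row 3: denom=6−1·10/71=416/71; d'=(45−1·-307/71)/(416/71)=1751/208
row 4: denom=8−2·71/208=761/104; d'=(-24−2·1751/208)/(761/104)=-4247/761
back: M4=-4247/761
back: M3=1751/208−71/208·-4247/761=7856/761
back: M2=-307/71−10/71·7856/761=-4397/761
back: M1=-11/10−3/10·-4397/761=482/761
M: M0=0, M1=482/761, M2=-4397/761, M3=7856/761, M4=-4247/761, M5=0
seg 0: a=-4, c=M0/2=0, d=(M1−M0)/(6·2)=241/4566, b=Δ0−h0·(2M0+M1)/6=10451/4566
seg 1: a=1, c=M1/2=241/761, d=(M2−M1)/(6·3)=-4879/13698, b=Δ1−h1·(2M1+M2)/6=13343/4566
seg 2: a=3, c=M2/2=-4397/1522, d=(M3−M2)/(6·1)=12253/4566, b=Δ2−h2·(2M2+M3)/6=-10946/2283
seg 3: a=-2, c=M3/2=3928/761, d=(M4−M3)/(6·2)=-12103/9132, b=Δ3−h3·(2M3+M4)/6=-11515/4566
seg 4: a=3, c=M4/2=-4247/1522, d=(M5−M4)/(6·2)=4247/9132, b=Δ4−h4·(2M4+M5)/6=10139/4566
t_q=23/4 → seg 2, τ=3/4; S=3+-10946/2283·τ+-4397/1522·τ²+12253/4566·τ³=-106063/97408

  seg 0: a=-4 b=10451/4566 c=0 d=241/4566
  seg 1: a=1 b=13343/4566 c=241/761 d=-4879/13698
  seg 2: a=3 b=-10946/2283 c=-4397/1522 d=12253/4566
  seg 3: a=-2 b=-11515/4566 c=3928/761 d=-12103/9132
  seg 4: a=3 b=10139/4566 c=-4247/1522 d=4247/9132
S(23/4) = -106063/97408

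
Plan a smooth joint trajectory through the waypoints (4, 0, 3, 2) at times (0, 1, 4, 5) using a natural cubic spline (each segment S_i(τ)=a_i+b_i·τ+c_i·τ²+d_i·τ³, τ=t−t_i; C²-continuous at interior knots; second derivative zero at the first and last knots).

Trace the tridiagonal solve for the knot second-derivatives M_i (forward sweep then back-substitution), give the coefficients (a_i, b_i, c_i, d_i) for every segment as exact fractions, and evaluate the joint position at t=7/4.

Δ: Δ0=-4, Δ1=1, Δ2=-1
row 1: diag=8, rhs=30; c'=3/8, d'=15/4
row 2: denom=8−3·3/8=55/8; d'=(-12−3·15/4)/(55/8)=-186/55
back: M2=-186/55
back: M1=15/4−3/8·-186/55=276/55
M: M0=0, M1=276/55, M2=-186/55, M3=0
seg 0: a=4, c=M0/2=0, d=(M1−M0)/(6·1)=46/55, b=Δ0−h0·(2M0+M1)/6=-266/55
seg 1: a=0, c=M1/2=138/55, d=(M2−M1)/(6·3)=-7/15, b=Δ1−h1·(2M1+M2)/6=-128/55
seg 2: a=3, c=M2/2=-93/55, d=(M3−M2)/(6·1)=31/55, b=Δ2−h2·(2M2+M3)/6=7/55
t_q=7/4 → seg 1, τ=3/4; S=0+-128/55·τ+138/55·τ²+-7/15·τ³=-1869/3520

  seg 0: a=4 b=-266/55 c=0 d=46/55
  seg 1: a=0 b=-128/55 c=138/55 d=-7/15
  seg 2: a=3 b=7/55 c=-93/55 d=31/55
S(7/4) = -1869/3520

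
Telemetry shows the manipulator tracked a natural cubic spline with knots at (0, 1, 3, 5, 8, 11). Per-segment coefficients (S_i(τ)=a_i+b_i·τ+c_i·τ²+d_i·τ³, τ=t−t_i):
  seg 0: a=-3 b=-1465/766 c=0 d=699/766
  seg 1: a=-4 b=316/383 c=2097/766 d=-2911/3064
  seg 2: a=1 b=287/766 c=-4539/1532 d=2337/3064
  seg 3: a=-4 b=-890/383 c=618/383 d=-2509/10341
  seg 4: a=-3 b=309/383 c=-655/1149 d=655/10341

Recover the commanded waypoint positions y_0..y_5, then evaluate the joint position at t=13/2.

y_0 = S_0(0) = a_0 = -3
y_1 = S_1(0) = a_1 = -4
y_2 = S_2(0) = a_2 = 1
y_3 = S_3(0) = a_3 = -4
y_4 = S_4(0) = a_4 = -3
y_5 = S_4(3) = -4
t_q=13/2 is in segment 3 (τ=3/2); S_3(τ)=-14321/3064

y_0=-3 y_1=-4 y_2=1 y_3=-4 y_4=-3 y_5=-4
S(13/2) = -14321/3064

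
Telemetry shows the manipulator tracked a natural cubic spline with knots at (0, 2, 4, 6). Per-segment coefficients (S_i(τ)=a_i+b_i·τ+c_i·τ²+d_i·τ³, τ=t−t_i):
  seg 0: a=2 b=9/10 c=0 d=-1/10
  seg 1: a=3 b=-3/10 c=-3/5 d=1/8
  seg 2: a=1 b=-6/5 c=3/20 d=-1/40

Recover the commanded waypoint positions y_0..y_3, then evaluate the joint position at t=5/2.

y_0=2 y_1=3 y_2=1 y_3=-1
S(5/2) = 869/320

y_0 = S_0(0) = a_0 = 2
y_1 = S_1(0) = a_1 = 3
y_2 = S_2(0) = a_2 = 1
y_3 = S_2(2) = -1
t_q=5/2 is in segment 1 (τ=1/2); S_1(τ)=869/320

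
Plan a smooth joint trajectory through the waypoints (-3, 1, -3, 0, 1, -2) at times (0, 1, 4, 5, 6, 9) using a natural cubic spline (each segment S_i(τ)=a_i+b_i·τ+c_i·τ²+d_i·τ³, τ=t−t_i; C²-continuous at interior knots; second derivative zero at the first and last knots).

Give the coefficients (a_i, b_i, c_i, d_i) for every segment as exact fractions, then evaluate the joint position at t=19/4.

Δ: Δ0=4, Δ1=-4/3, Δ2=3, Δ3=1, Δ4=-1
row 1: diag=8, rhs=-32; c'=3/8, d'=-4
row 2: denom=8−3·3/8=55/8; d'=(26−3·-4)/(55/8)=304/55
row 3: denom=4−1·8/55=212/55; d'=(-12−1·304/55)/(212/55)=-241/53
row 4: denom=8−1·55/212=1641/212; d'=(-12−1·-241/53)/(1641/212)=-1580/1641
back: M4=-1580/1641
back: M3=-241/53−55/212·-1580/1641=-7052/1641
back: M2=304/55−8/55·-7052/1641=10096/1641
back: M1=-4−3/8·10096/1641=-3450/547
M: M0=0, M1=-3450/547, M2=10096/1641, M3=-7052/1641, M4=-1580/1641, M5=0
seg 0: a=-3, c=M0/2=0, d=(M1−M0)/(6·1)=-575/547, b=Δ0−h0·(2M0+M1)/6=2763/547
seg 1: a=1, c=M1/2=-1725/547, d=(M2−M1)/(6·3)=10223/14769, b=Δ1−h1·(2M1+M2)/6=1038/547
seg 2: a=-3, c=M2/2=5048/1641, d=(M3−M2)/(6·1)=-2858/1641, b=Δ2−h2·(2M2+M3)/6=911/547
seg 3: a=0, c=M3/2=-3526/1641, d=(M4−M3)/(6·1)=304/547, b=Δ3−h3·(2M3+M4)/6=4255/1641
seg 4: a=1, c=M4/2=-790/1641, d=(M5−M4)/(6·3)=790/14769, b=Δ4−h4·(2M4+M5)/6=-61/1641
t_q=19/4 → seg 2, τ=3/4; S=-3+911/547·τ+5048/1641·τ²+-2858/1641·τ³=-13221/17504

  seg 0: a=-3 b=2763/547 c=0 d=-575/547
  seg 1: a=1 b=1038/547 c=-1725/547 d=10223/14769
  seg 2: a=-3 b=911/547 c=5048/1641 d=-2858/1641
  seg 3: a=0 b=4255/1641 c=-3526/1641 d=304/547
  seg 4: a=1 b=-61/1641 c=-790/1641 d=790/14769
S(19/4) = -13221/17504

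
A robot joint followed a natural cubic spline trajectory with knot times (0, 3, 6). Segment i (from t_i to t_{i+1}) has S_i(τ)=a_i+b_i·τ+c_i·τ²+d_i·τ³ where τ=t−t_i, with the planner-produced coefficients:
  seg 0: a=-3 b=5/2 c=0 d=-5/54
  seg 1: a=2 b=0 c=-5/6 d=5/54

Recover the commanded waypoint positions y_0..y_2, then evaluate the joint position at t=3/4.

y_0=-3 y_1=2 y_2=-3
S(3/4) = -149/128

y_0 = S_0(0) = a_0 = -3
y_1 = S_1(0) = a_1 = 2
y_2 = S_1(3) = -3
t_q=3/4 is in segment 0 (τ=3/4); S_0(τ)=-149/128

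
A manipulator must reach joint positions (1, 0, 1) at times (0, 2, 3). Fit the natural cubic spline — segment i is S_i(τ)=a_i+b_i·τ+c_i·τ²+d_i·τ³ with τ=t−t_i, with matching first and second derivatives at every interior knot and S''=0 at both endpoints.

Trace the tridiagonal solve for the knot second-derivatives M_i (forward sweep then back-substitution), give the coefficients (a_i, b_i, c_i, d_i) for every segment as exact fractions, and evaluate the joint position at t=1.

Δ: Δ0=-1/2, Δ1=1
row 1: diag=6, rhs=9; c'=1/6, d'=3/2
back: M1=3/2
M: M0=0, M1=3/2, M2=0
seg 0: a=1, c=M0/2=0, d=(M1−M0)/(6·2)=1/8, b=Δ0−h0·(2M0+M1)/6=-1
seg 1: a=0, c=M1/2=3/4, d=(M2−M1)/(6·1)=-1/4, b=Δ1−h1·(2M1+M2)/6=1/2
t_q=1 → seg 0, τ=1; S=1+-1·τ+0·τ²+1/8·τ³=1/8

  seg 0: a=1 b=-1 c=0 d=1/8
  seg 1: a=0 b=1/2 c=3/4 d=-1/4
S(1) = 1/8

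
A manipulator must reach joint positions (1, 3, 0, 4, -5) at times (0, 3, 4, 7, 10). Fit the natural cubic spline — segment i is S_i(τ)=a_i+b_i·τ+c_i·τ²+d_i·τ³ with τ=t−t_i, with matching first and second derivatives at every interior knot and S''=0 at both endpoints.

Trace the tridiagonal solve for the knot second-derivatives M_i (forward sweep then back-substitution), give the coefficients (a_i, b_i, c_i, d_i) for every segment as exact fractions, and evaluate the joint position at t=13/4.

Δ: Δ0=2/3, Δ1=-3, Δ2=4/3, Δ3=-3
row 1: diag=8, rhs=-22; c'=1/8, d'=-11/4
row 2: denom=8−1·1/8=63/8; d'=(26−1·-11/4)/(63/8)=230/63
row 3: denom=12−3·8/21=76/7; d'=(-26−3·230/63)/(76/7)=-194/57
back: M3=-194/57
back: M2=230/63−8/21·-194/57=94/19
back: M1=-11/4−1/8·94/19=-64/19
M: M0=0, M1=-64/19, M2=94/19, M3=-194/57, M4=0
seg 0: a=1, c=M0/2=0, d=(M1−M0)/(6·3)=-32/171, b=Δ0−h0·(2M0+M1)/6=134/57
seg 1: a=3, c=M1/2=-32/19, d=(M2−M1)/(6·1)=79/57, b=Δ1−h1·(2M1+M2)/6=-154/57
seg 2: a=0, c=M2/2=47/19, d=(M3−M2)/(6·3)=-238/513, b=Δ2−h2·(2M2+M3)/6=-109/57
seg 3: a=4, c=M3/2=-97/57, d=(M4−M3)/(6·3)=97/513, b=Δ3−h3·(2M3+M4)/6=23/57
t_q=13/4 → seg 1, τ=1/4; S=3+-154/57·τ+-32/19·τ²+79/57·τ³=2725/1216

  seg 0: a=1 b=134/57 c=0 d=-32/171
  seg 1: a=3 b=-154/57 c=-32/19 d=79/57
  seg 2: a=0 b=-109/57 c=47/19 d=-238/513
  seg 3: a=4 b=23/57 c=-97/57 d=97/513
S(13/4) = 2725/1216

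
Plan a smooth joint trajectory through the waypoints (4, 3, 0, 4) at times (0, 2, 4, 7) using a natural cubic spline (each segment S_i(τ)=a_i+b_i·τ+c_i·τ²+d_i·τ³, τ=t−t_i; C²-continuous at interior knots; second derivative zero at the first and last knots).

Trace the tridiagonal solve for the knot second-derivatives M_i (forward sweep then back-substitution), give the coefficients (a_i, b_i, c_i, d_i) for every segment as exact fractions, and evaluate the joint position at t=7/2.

  seg 0: a=4 b=-5/57 c=0 d=-47/456
  seg 1: a=3 b=-151/114 c=-47/76 d=121/456
  seg 2: a=0 b=-35/57 c=37/38 d=-37/342
S(7/2) = 629/1216

Δ: Δ0=-1/2, Δ1=-3/2, Δ2=4/3
row 1: diag=8, rhs=-6; c'=1/4, d'=-3/4
row 2: denom=10−2·1/4=19/2; d'=(17−2·-3/4)/(19/2)=37/19
back: M2=37/19
back: M1=-3/4−1/4·37/19=-47/38
M: M0=0, M1=-47/38, M2=37/19, M3=0
seg 0: a=4, c=M0/2=0, d=(M1−M0)/(6·2)=-47/456, b=Δ0−h0·(2M0+M1)/6=-5/57
seg 1: a=3, c=M1/2=-47/76, d=(M2−M1)/(6·2)=121/456, b=Δ1−h1·(2M1+M2)/6=-151/114
seg 2: a=0, c=M2/2=37/38, d=(M3−M2)/(6·3)=-37/342, b=Δ2−h2·(2M2+M3)/6=-35/57
t_q=7/2 → seg 1, τ=3/2; S=3+-151/114·τ+-47/76·τ²+121/456·τ³=629/1216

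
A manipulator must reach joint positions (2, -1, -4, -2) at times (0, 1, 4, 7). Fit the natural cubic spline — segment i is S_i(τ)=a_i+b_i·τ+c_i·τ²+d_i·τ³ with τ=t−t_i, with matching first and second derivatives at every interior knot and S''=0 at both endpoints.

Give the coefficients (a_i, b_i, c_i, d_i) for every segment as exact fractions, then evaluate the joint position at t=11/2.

  seg 0: a=2 b=-280/87 c=0 d=19/87
  seg 1: a=-1 b=-223/87 c=19/29 d=-35/783
  seg 2: a=-4 b=14/87 c=22/87 d=-22/783
S(11/2) = -381/116

Δ: Δ0=-3, Δ1=-1, Δ2=2/3
row 1: diag=8, rhs=12; c'=3/8, d'=3/2
row 2: denom=12−3·3/8=87/8; d'=(10−3·3/2)/(87/8)=44/87
back: M2=44/87
back: M1=3/2−3/8·44/87=38/29
M: M0=0, M1=38/29, M2=44/87, M3=0
seg 0: a=2, c=M0/2=0, d=(M1−M0)/(6·1)=19/87, b=Δ0−h0·(2M0+M1)/6=-280/87
seg 1: a=-1, c=M1/2=19/29, d=(M2−M1)/(6·3)=-35/783, b=Δ1−h1·(2M1+M2)/6=-223/87
seg 2: a=-4, c=M2/2=22/87, d=(M3−M2)/(6·3)=-22/783, b=Δ2−h2·(2M2+M3)/6=14/87
t_q=11/2 → seg 2, τ=3/2; S=-4+14/87·τ+22/87·τ²+-22/783·τ³=-381/116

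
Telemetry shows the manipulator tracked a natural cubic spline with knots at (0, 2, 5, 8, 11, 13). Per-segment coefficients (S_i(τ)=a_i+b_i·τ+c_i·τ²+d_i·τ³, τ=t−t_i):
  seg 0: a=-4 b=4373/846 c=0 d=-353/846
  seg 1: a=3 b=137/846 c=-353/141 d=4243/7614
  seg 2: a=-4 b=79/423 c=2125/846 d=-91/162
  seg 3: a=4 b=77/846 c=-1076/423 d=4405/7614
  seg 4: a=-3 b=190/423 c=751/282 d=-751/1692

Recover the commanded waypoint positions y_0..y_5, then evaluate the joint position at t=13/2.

y_0=-4 y_1=3 y_2=-4 y_3=4 y_4=-3 y_5=5
S(13/2) = 27/752

y_0 = S_0(0) = a_0 = -4
y_1 = S_1(0) = a_1 = 3
y_2 = S_2(0) = a_2 = -4
y_3 = S_3(0) = a_3 = 4
y_4 = S_4(0) = a_4 = -3
y_5 = S_4(2) = 5
t_q=13/2 is in segment 2 (τ=3/2); S_2(τ)=27/752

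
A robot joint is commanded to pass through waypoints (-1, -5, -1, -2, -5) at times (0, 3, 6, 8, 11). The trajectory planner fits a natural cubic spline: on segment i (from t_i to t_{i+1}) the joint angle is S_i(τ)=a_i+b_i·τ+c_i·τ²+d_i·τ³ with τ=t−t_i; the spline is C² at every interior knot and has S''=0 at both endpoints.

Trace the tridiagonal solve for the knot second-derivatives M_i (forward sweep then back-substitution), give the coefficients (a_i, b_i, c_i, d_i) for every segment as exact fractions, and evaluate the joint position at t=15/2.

  seg 0: a=-1 b=-130/59 c=0 d=154/1593
  seg 1: a=-5 b=24/59 c=154/177 d=-298/1593
  seg 2: a=-1 b=34/59 c=-48/59 d=65/472
  seg 3: a=-2 b=-121/118 c=3/236 d=-1/708
S(15/2) = -5669/3776

Δ: Δ0=-4/3, Δ1=4/3, Δ2=-1/2, Δ3=-1
row 1: diag=12, rhs=16; c'=1/4, d'=4/3
row 2: denom=10−3·1/4=37/4; d'=(-11−3·4/3)/(37/4)=-60/37
row 3: denom=10−2·8/37=354/37; d'=(-3−2·-60/37)/(354/37)=3/118
back: M3=3/118
back: M2=-60/37−8/37·3/118=-96/59
back: M1=4/3−1/4·-96/59=308/177
M: M0=0, M1=308/177, M2=-96/59, M3=3/118, M4=0
seg 0: a=-1, c=M0/2=0, d=(M1−M0)/(6·3)=154/1593, b=Δ0−h0·(2M0+M1)/6=-130/59
seg 1: a=-5, c=M1/2=154/177, d=(M2−M1)/(6·3)=-298/1593, b=Δ1−h1·(2M1+M2)/6=24/59
seg 2: a=-1, c=M2/2=-48/59, d=(M3−M2)/(6·2)=65/472, b=Δ2−h2·(2M2+M3)/6=34/59
seg 3: a=-2, c=M3/2=3/236, d=(M4−M3)/(6·3)=-1/708, b=Δ3−h3·(2M3+M4)/6=-121/118
t_q=15/2 → seg 2, τ=3/2; S=-1+34/59·τ+-48/59·τ²+65/472·τ³=-5669/3776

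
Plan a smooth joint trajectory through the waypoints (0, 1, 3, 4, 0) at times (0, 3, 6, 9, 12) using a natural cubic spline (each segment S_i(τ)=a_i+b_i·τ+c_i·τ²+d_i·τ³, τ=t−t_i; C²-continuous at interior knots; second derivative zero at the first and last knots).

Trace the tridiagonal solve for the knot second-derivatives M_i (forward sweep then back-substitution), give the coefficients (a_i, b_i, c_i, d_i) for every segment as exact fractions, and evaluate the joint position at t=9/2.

Δ: Δ0=1/3, Δ1=2/3, Δ2=1/3, Δ3=-4/3
row 1: diag=12, rhs=2; c'=1/4, d'=1/6
row 2: denom=12−3·1/4=45/4; d'=(-2−3·1/6)/(45/4)=-2/9
row 3: denom=12−3·4/15=56/5; d'=(-10−3·-2/9)/(56/5)=-5/6
back: M3=-5/6
back: M2=-2/9−4/15·-5/6=0
back: M1=1/6−1/4·0=1/6
M: M0=0, M1=1/6, M2=0, M3=-5/6, M4=0
seg 0: a=0, c=M0/2=0, d=(M1−M0)/(6·3)=1/108, b=Δ0−h0·(2M0+M1)/6=1/4
seg 1: a=1, c=M1/2=1/12, d=(M2−M1)/(6·3)=-1/108, b=Δ1−h1·(2M1+M2)/6=1/2
seg 2: a=3, c=M2/2=0, d=(M3−M2)/(6·3)=-5/108, b=Δ2−h2·(2M2+M3)/6=3/4
seg 3: a=4, c=M3/2=-5/12, d=(M4−M3)/(6·3)=5/108, b=Δ3−h3·(2M3+M4)/6=-1/2
t_q=9/2 → seg 1, τ=3/2; S=1+1/2·τ+1/12·τ²+-1/108·τ³=61/32

  seg 0: a=0 b=1/4 c=0 d=1/108
  seg 1: a=1 b=1/2 c=1/12 d=-1/108
  seg 2: a=3 b=3/4 c=0 d=-5/108
  seg 3: a=4 b=-1/2 c=-5/12 d=5/108
S(9/2) = 61/32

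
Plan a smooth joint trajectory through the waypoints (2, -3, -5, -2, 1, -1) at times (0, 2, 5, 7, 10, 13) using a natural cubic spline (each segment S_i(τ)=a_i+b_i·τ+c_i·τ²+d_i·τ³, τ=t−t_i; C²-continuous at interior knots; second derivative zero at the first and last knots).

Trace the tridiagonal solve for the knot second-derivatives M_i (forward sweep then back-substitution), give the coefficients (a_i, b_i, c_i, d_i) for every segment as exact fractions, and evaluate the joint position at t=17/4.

Δ: Δ0=-5/2, Δ1=-2/3, Δ2=3/2, Δ3=1, Δ4=-2/3
row 1: diag=10, rhs=11; c'=3/10, d'=11/10
row 2: denom=10−3·3/10=91/10; d'=(13−3·11/10)/(91/10)=97/91
row 3: denom=10−2·20/91=870/91; d'=(-3−2·97/91)/(870/91)=-467/870
row 4: denom=12−3·91/290=3207/290; d'=(-10−3·-467/870)/(3207/290)=-811/1069
back: M4=-811/1069
back: M3=-467/870−91/290·-811/1069=-958/3207
back: M2=97/91−20/91·-958/3207=3629/3207
back: M1=11/10−3/10·3629/3207=813/1069
M: M0=0, M1=813/1069, M2=3629/3207, M3=-958/3207, M4=-811/1069, M5=0
seg 0: a=2, c=M0/2=0, d=(M1−M0)/(6·2)=271/4276, b=Δ0−h0·(2M0+M1)/6=-5887/2138
seg 1: a=-3, c=M1/2=813/2138, d=(M2−M1)/(6·3)=595/28863, b=Δ1−h1·(2M1+M2)/6=-4261/2138
seg 2: a=-5, c=M2/2=3629/6414, d=(M3−M2)/(6·2)=-1529/12828, b=Δ2−h2·(2M2+M3)/6=1807/2138
seg 3: a=-2, c=M3/2=-479/3207, d=(M4−M3)/(6·3)=-1475/57726, b=Δ3−h3·(2M3+M4)/6=10763/6414
seg 4: a=1, c=M4/2=-811/2138, d=(M5−M4)/(6·3)=811/19242, b=Δ4−h4·(2M4+M5)/6=295/3207
t_q=17/4 → seg 1, τ=9/4; S=-3+-4261/2138·τ+813/2138·τ²+595/28863·τ³=-364269/68416

  seg 0: a=2 b=-5887/2138 c=0 d=271/4276
  seg 1: a=-3 b=-4261/2138 c=813/2138 d=595/28863
  seg 2: a=-5 b=1807/2138 c=3629/6414 d=-1529/12828
  seg 3: a=-2 b=10763/6414 c=-479/3207 d=-1475/57726
  seg 4: a=1 b=295/3207 c=-811/2138 d=811/19242
S(17/4) = -364269/68416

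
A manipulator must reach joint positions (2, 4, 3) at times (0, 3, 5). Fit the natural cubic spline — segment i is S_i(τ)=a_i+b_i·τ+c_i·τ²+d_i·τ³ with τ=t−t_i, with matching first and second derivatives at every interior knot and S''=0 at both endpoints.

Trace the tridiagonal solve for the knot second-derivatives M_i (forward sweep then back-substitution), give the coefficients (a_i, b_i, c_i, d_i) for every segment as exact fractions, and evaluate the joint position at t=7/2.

Δ: Δ0=2/3, Δ1=-1/2
row 1: diag=10, rhs=-7; c'=1/5, d'=-7/10
back: M1=-7/10
M: M0=0, M1=-7/10, M2=0
seg 0: a=2, c=M0/2=0, d=(M1−M0)/(6·3)=-7/180, b=Δ0−h0·(2M0+M1)/6=61/60
seg 1: a=4, c=M1/2=-7/20, d=(M2−M1)/(6·2)=7/120, b=Δ1−h1·(2M1+M2)/6=-1/30
t_q=7/2 → seg 1, τ=1/2; S=4+-1/30·τ+-7/20·τ²+7/120·τ³=1249/320

  seg 0: a=2 b=61/60 c=0 d=-7/180
  seg 1: a=4 b=-1/30 c=-7/20 d=7/120
S(7/2) = 1249/320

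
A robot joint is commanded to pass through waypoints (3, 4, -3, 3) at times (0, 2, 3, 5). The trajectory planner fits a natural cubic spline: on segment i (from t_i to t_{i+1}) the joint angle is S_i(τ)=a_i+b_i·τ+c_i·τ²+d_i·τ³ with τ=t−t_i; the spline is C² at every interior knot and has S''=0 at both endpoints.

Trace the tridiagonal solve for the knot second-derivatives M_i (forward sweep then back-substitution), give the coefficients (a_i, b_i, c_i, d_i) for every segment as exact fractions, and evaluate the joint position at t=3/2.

Δ: Δ0=1/2, Δ1=-7, Δ2=3
row 1: diag=6, rhs=-45; c'=1/6, d'=-15/2
row 2: denom=6−1·1/6=35/6; d'=(60−1·-15/2)/(35/6)=81/7
back: M2=81/7
back: M1=-15/2−1/6·81/7=-66/7
M: M0=0, M1=-66/7, M2=81/7, M3=0
seg 0: a=3, c=M0/2=0, d=(M1−M0)/(6·2)=-11/14, b=Δ0−h0·(2M0+M1)/6=51/14
seg 1: a=4, c=M1/2=-33/7, d=(M2−M1)/(6·1)=7/2, b=Δ1−h1·(2M1+M2)/6=-81/14
seg 2: a=-3, c=M2/2=81/14, d=(M3−M2)/(6·2)=-27/28, b=Δ2−h2·(2M2+M3)/6=-33/7
t_q=3/2 → seg 0, τ=3/2; S=3+51/14·τ+0·τ²+-11/14·τ³=93/16

  seg 0: a=3 b=51/14 c=0 d=-11/14
  seg 1: a=4 b=-81/14 c=-33/7 d=7/2
  seg 2: a=-3 b=-33/7 c=81/14 d=-27/28
S(3/2) = 93/16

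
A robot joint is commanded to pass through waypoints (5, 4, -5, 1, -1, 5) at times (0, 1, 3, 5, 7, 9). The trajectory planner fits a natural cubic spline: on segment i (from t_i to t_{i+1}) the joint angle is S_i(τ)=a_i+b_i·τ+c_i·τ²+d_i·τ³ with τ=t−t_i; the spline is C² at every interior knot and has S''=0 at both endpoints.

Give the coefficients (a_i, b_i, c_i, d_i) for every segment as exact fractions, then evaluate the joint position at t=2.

Δ: Δ0=-1, Δ1=-9/2, Δ2=3, Δ3=-1, Δ4=3
row 1: diag=6, rhs=-21; c'=1/3, d'=-7/2
row 2: denom=8−2·1/3=22/3; d'=(45−2·-7/2)/(22/3)=78/11
row 3: denom=8−2·3/11=82/11; d'=(-24−2·78/11)/(82/11)=-210/41
row 4: denom=8−2·11/41=306/41; d'=(24−2·-210/41)/(306/41)=78/17
back: M4=78/17
back: M3=-210/41−11/41·78/17=-108/17
back: M2=78/11−3/11·-108/17=150/17
back: M1=-7/2−1/3·150/17=-219/34
M: M0=0, M1=-219/34, M2=150/17, M3=-108/17, M4=78/17, M5=0
seg 0: a=5, c=M0/2=0, d=(M1−M0)/(6·1)=-73/68, b=Δ0−h0·(2M0+M1)/6=5/68
seg 1: a=4, c=M1/2=-219/68, d=(M2−M1)/(6·2)=173/136, b=Δ1−h1·(2M1+M2)/6=-107/34
seg 2: a=-5, c=M2/2=75/17, d=(M3−M2)/(6·2)=-43/34, b=Δ2−h2·(2M2+M3)/6=-13/17
seg 3: a=1, c=M3/2=-54/17, d=(M4−M3)/(6·2)=31/34, b=Δ3−h3·(2M3+M4)/6=29/17
seg 4: a=-1, c=M4/2=39/17, d=(M5−M4)/(6·2)=-13/34, b=Δ4−h4·(2M4+M5)/6=-1/17
t_q=2 → seg 1, τ=1; S=4+-107/34·τ+-219/68·τ²+173/136·τ³=-149/136

  seg 0: a=5 b=5/68 c=0 d=-73/68
  seg 1: a=4 b=-107/34 c=-219/68 d=173/136
  seg 2: a=-5 b=-13/17 c=75/17 d=-43/34
  seg 3: a=1 b=29/17 c=-54/17 d=31/34
  seg 4: a=-1 b=-1/17 c=39/17 d=-13/34
S(2) = -149/136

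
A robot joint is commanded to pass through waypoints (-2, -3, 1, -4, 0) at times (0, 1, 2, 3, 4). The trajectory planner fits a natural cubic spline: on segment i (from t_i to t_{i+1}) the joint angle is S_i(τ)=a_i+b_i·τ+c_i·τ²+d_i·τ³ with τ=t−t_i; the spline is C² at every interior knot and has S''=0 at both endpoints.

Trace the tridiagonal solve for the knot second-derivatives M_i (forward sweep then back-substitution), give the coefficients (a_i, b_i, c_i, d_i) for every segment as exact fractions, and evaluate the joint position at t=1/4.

Δ: Δ0=-1, Δ1=4, Δ2=-5, Δ3=4
row 1: diag=4, rhs=30; c'=1/4, d'=15/2
row 2: denom=4−1·1/4=15/4; d'=(-54−1·15/2)/(15/4)=-82/5
row 3: denom=4−1·4/15=56/15; d'=(54−1·-82/5)/(56/15)=132/7
back: M3=132/7
back: M2=-82/5−4/15·132/7=-150/7
back: M1=15/2−1/4·-150/7=90/7
M: M0=0, M1=90/7, M2=-150/7, M3=132/7, M4=0
seg 0: a=-2, c=M0/2=0, d=(M1−M0)/(6·1)=15/7, b=Δ0−h0·(2M0+M1)/6=-22/7
seg 1: a=-3, c=M1/2=45/7, d=(M2−M1)/(6·1)=-40/7, b=Δ1−h1·(2M1+M2)/6=23/7
seg 2: a=1, c=M2/2=-75/7, d=(M3−M2)/(6·1)=47/7, b=Δ2−h2·(2M2+M3)/6=-1
seg 3: a=-4, c=M3/2=66/7, d=(M4−M3)/(6·1)=-22/7, b=Δ3−h3·(2M3+M4)/6=-16/7
t_q=1/4 → seg 0, τ=1/4; S=-2+-22/7·τ+0·τ²+15/7·τ³=-1233/448

  seg 0: a=-2 b=-22/7 c=0 d=15/7
  seg 1: a=-3 b=23/7 c=45/7 d=-40/7
  seg 2: a=1 b=-1 c=-75/7 d=47/7
  seg 3: a=-4 b=-16/7 c=66/7 d=-22/7
S(1/4) = -1233/448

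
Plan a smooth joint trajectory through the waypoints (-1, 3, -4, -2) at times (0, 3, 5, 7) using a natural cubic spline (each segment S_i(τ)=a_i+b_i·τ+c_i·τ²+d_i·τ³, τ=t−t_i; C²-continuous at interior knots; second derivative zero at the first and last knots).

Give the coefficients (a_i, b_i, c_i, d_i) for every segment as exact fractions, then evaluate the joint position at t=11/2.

Δ: Δ0=4/3, Δ1=-7/2, Δ2=1
row 1: diag=10, rhs=-29; c'=1/5, d'=-29/10
row 2: denom=8−2·1/5=38/5; d'=(27−2·-29/10)/(38/5)=82/19
back: M2=82/19
back: M1=-29/10−1/5·82/19=-143/38
M: M0=0, M1=-143/38, M2=82/19, M3=0
seg 0: a=-1, c=M0/2=0, d=(M1−M0)/(6·3)=-143/684, b=Δ0−h0·(2M0+M1)/6=733/228
seg 1: a=3, c=M1/2=-143/76, d=(M2−M1)/(6·2)=307/456, b=Δ1−h1·(2M1+M2)/6=-277/114
seg 2: a=-4, c=M2/2=41/19, d=(M3−M2)/(6·2)=-41/114, b=Δ2−h2·(2M2+M3)/6=-107/57
t_q=11/2 → seg 2, τ=1/2; S=-4+-107/57·τ+41/19·τ²+-41/114·τ³=-1351/304

  seg 0: a=-1 b=733/228 c=0 d=-143/684
  seg 1: a=3 b=-277/114 c=-143/76 d=307/456
  seg 2: a=-4 b=-107/57 c=41/19 d=-41/114
S(11/2) = -1351/304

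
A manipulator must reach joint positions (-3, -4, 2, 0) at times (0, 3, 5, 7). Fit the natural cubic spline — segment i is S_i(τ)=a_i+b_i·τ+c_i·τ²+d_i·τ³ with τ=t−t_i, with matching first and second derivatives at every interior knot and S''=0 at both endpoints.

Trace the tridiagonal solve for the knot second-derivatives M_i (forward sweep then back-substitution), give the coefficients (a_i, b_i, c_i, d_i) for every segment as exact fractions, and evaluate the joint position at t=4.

Δ: Δ0=-1/3, Δ1=3, Δ2=-1
row 1: diag=10, rhs=20; c'=1/5, d'=2
row 2: denom=8−2·1/5=38/5; d'=(-24−2·2)/(38/5)=-70/19
back: M2=-70/19
back: M1=2−1/5·-70/19=52/19
M: M0=0, M1=52/19, M2=-70/19, M3=0
seg 0: a=-3, c=M0/2=0, d=(M1−M0)/(6·3)=26/171, b=Δ0−h0·(2M0+M1)/6=-97/57
seg 1: a=-4, c=M1/2=26/19, d=(M2−M1)/(6·2)=-61/114, b=Δ1−h1·(2M1+M2)/6=137/57
seg 2: a=2, c=M2/2=-35/19, d=(M3−M2)/(6·2)=35/114, b=Δ2−h2·(2M2+M3)/6=83/57
t_q=4 → seg 1, τ=1; S=-4+137/57·τ+26/19·τ²+-61/114·τ³=-29/38

  seg 0: a=-3 b=-97/57 c=0 d=26/171
  seg 1: a=-4 b=137/57 c=26/19 d=-61/114
  seg 2: a=2 b=83/57 c=-35/19 d=35/114
S(4) = -29/38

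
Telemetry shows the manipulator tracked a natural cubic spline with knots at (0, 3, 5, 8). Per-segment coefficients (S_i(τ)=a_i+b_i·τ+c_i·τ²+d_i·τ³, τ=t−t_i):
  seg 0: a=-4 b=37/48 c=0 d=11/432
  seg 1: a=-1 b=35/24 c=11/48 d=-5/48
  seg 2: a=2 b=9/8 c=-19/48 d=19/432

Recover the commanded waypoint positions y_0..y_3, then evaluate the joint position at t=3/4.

y_0 = S_0(0) = a_0 = -4
y_1 = S_1(0) = a_1 = -1
y_2 = S_2(0) = a_2 = 2
y_3 = S_2(3) = 3
t_q=3/4 is in segment 0 (τ=3/4); S_0(τ)=-3493/1024

y_0=-4 y_1=-1 y_2=2 y_3=3
S(3/4) = -3493/1024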